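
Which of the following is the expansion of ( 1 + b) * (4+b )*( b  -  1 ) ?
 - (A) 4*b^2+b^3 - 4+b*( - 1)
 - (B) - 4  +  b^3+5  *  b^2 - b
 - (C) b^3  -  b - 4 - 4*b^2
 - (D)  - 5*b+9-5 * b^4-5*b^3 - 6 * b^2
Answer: A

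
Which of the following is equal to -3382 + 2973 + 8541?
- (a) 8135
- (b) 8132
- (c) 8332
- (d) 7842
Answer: b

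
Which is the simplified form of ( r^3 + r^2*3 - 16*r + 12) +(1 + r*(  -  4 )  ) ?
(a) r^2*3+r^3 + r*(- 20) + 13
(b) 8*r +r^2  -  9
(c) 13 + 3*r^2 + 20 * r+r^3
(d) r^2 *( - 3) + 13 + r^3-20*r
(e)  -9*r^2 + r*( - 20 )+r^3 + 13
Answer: a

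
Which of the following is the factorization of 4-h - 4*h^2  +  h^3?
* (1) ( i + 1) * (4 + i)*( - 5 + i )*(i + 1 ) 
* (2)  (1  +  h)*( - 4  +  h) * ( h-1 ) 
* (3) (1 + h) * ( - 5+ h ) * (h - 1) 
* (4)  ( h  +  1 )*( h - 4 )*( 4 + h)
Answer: 2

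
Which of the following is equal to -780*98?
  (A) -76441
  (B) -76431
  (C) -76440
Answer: C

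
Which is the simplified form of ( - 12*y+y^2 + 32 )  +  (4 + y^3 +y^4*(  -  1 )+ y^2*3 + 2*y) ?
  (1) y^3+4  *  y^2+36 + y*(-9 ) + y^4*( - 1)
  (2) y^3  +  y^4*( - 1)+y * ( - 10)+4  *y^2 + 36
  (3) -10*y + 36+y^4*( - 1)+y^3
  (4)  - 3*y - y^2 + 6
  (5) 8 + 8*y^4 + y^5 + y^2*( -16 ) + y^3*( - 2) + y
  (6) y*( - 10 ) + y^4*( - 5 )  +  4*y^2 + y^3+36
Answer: 2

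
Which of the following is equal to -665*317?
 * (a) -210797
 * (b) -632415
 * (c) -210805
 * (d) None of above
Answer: c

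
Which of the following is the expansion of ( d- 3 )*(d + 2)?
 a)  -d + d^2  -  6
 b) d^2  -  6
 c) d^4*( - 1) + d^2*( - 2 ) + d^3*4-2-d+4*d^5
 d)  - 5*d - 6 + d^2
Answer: a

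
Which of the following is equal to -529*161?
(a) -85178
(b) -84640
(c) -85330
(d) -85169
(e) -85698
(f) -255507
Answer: d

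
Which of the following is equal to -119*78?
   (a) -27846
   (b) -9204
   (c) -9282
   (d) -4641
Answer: c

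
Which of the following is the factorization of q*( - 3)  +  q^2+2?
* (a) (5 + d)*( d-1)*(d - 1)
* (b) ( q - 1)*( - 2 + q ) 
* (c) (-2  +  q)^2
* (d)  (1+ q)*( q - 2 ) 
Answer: b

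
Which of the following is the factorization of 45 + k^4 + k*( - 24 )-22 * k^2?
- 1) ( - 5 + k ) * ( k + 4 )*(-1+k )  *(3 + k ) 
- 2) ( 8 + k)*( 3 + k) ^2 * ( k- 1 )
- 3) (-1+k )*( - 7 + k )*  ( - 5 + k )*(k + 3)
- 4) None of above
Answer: 4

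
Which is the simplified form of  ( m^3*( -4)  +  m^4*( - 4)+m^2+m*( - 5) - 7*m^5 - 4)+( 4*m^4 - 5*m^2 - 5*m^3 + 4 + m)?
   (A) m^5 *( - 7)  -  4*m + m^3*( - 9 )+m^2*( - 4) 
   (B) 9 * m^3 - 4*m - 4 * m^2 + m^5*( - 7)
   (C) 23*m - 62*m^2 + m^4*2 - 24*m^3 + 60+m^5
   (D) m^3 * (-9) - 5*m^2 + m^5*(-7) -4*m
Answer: A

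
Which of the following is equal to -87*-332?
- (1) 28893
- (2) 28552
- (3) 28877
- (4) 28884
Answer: 4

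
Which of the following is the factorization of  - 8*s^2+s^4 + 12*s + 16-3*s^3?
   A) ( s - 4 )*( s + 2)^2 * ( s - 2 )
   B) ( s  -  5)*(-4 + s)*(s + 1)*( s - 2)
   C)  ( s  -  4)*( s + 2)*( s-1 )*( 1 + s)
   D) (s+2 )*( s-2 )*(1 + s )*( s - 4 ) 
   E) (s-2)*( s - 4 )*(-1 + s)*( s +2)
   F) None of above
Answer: D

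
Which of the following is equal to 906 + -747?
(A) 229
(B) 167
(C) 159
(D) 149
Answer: C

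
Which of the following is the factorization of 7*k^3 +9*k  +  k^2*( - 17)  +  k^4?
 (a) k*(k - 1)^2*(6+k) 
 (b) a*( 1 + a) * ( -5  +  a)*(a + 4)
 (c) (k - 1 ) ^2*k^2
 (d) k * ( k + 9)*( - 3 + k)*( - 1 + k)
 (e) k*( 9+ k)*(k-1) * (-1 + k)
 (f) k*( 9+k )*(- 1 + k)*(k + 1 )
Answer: e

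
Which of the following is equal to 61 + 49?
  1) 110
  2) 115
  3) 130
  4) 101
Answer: 1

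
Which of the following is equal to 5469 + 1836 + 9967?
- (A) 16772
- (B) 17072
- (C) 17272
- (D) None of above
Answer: C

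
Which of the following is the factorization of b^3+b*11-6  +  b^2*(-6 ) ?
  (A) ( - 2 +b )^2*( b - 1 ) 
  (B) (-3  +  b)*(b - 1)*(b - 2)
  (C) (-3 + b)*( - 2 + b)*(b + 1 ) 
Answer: B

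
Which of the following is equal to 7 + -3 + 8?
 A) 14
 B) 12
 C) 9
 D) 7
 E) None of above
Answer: B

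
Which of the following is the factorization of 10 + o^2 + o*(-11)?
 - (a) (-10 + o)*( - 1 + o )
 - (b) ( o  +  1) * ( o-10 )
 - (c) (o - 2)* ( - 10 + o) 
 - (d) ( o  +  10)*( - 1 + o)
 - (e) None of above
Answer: a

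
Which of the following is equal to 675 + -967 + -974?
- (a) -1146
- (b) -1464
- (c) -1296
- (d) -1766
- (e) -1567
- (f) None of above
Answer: f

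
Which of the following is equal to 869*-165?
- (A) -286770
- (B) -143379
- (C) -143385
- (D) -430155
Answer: C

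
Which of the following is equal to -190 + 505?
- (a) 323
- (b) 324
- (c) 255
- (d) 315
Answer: d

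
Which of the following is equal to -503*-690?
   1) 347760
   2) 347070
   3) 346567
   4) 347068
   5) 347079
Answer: 2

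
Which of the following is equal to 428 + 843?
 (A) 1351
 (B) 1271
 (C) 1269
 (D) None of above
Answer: B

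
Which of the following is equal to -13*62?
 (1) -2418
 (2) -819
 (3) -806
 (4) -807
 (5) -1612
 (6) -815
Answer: 3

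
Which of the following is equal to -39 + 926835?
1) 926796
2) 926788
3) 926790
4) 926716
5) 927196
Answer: 1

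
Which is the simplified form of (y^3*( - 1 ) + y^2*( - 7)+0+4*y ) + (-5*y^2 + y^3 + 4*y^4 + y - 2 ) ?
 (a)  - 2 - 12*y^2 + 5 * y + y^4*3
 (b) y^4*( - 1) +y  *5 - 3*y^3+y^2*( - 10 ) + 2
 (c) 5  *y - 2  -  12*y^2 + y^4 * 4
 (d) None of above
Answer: c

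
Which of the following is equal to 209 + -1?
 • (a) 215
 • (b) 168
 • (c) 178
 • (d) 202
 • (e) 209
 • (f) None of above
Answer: f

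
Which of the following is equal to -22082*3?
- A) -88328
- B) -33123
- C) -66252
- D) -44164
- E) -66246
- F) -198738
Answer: E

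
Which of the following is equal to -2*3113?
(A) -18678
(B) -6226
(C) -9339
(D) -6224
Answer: B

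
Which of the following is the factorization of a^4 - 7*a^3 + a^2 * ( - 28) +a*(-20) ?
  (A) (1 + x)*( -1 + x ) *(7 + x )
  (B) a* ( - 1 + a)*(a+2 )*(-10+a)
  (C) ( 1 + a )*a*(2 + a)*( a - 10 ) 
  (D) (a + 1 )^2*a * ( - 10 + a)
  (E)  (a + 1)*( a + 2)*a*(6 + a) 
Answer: C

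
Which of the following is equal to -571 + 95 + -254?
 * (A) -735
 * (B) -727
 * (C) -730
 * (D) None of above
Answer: C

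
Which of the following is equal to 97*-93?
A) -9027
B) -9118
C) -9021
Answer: C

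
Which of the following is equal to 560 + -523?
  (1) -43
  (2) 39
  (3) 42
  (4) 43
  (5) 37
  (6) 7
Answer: 5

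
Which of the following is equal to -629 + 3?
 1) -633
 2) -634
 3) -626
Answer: 3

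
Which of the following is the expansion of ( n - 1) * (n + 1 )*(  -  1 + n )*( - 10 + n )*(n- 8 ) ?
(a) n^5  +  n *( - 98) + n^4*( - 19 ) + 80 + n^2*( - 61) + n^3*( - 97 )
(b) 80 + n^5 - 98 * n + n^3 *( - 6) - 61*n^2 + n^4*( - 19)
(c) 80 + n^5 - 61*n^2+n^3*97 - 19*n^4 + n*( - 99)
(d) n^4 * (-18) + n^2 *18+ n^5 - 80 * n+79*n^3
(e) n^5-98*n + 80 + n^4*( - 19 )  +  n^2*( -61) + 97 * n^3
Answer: e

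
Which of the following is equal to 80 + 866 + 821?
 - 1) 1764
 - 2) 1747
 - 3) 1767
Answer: 3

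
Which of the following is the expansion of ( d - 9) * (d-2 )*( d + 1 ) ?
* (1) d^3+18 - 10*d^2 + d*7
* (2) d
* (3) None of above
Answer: 1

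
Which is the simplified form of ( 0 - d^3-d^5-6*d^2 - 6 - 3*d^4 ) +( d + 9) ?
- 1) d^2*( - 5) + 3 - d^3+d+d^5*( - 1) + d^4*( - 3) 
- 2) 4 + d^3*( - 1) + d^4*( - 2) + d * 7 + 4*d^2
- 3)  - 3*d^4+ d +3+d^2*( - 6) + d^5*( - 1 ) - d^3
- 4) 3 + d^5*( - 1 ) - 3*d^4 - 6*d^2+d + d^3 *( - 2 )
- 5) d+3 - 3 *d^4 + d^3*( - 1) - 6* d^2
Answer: 3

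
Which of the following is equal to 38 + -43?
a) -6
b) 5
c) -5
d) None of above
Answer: c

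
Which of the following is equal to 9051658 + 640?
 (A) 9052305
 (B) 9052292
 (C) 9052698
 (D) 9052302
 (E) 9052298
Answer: E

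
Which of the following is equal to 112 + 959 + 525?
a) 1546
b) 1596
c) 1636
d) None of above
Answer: b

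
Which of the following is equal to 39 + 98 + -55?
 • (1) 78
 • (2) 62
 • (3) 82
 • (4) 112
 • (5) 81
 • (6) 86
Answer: 3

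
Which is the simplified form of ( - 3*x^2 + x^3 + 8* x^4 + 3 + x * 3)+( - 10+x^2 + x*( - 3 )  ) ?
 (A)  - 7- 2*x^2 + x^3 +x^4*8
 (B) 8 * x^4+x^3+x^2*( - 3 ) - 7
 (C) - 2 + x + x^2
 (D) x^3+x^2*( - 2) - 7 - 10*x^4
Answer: A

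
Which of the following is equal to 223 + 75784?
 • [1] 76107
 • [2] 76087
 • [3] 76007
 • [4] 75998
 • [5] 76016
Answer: 3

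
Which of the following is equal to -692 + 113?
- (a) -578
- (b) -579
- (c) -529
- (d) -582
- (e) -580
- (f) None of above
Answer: b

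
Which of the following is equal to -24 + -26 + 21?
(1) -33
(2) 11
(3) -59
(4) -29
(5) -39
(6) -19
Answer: 4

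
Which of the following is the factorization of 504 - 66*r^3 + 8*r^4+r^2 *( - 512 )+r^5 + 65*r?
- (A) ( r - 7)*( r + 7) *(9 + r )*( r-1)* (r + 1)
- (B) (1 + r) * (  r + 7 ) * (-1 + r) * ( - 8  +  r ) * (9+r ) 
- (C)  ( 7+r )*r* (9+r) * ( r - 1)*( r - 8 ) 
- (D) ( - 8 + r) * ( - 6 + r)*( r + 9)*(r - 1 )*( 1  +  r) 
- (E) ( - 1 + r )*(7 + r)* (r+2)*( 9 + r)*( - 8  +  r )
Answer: B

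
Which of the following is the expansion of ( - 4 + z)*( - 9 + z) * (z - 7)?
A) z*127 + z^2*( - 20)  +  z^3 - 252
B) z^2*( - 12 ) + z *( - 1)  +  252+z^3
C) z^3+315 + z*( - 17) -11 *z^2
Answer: A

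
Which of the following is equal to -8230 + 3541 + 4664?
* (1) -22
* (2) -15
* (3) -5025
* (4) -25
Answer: 4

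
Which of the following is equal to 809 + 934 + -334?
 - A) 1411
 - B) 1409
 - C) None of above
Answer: B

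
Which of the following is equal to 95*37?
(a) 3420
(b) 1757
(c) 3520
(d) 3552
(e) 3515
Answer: e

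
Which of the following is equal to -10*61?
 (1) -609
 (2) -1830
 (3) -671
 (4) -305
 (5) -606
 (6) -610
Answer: 6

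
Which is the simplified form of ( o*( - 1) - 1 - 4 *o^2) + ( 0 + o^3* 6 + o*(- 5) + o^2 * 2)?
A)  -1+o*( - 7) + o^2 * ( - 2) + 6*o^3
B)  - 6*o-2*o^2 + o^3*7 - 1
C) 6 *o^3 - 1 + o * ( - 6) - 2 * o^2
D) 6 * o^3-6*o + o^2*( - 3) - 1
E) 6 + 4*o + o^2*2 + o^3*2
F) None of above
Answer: C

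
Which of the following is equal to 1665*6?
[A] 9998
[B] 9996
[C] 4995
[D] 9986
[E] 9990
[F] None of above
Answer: E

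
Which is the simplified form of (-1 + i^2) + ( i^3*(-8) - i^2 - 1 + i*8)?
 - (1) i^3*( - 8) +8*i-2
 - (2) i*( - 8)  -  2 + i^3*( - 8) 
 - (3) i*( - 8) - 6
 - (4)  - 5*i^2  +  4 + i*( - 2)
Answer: 1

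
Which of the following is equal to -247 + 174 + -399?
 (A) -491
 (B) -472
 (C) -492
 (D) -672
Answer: B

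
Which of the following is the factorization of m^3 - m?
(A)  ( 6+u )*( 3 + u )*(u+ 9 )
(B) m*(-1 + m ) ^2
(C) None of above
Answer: C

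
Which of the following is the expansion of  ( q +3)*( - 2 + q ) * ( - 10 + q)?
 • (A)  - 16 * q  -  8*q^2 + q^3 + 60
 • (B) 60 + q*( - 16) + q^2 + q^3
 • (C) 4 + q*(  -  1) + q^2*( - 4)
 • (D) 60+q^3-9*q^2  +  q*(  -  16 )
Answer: D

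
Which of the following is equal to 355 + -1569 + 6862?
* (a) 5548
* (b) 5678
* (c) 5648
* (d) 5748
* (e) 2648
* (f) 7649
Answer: c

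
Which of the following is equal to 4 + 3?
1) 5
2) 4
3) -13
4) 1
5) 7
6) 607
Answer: 5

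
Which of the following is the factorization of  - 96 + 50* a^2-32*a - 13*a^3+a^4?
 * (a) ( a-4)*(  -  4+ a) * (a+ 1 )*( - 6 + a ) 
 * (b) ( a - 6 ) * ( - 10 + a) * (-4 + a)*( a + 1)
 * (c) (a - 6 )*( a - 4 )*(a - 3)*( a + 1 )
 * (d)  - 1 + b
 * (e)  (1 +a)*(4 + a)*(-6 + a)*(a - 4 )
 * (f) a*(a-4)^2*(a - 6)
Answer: a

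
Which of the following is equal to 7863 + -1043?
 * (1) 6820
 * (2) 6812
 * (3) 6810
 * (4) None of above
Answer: 1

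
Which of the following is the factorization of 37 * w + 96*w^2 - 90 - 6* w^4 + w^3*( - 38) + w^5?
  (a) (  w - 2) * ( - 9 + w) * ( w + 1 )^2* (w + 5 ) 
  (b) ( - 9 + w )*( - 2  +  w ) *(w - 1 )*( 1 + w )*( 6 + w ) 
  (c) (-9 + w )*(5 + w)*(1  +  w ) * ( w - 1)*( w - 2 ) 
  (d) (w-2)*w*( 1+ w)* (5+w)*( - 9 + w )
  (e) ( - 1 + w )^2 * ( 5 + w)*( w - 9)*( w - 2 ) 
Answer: c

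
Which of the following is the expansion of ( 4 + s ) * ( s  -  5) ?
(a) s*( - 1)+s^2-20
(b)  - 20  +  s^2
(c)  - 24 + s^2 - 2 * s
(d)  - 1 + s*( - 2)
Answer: a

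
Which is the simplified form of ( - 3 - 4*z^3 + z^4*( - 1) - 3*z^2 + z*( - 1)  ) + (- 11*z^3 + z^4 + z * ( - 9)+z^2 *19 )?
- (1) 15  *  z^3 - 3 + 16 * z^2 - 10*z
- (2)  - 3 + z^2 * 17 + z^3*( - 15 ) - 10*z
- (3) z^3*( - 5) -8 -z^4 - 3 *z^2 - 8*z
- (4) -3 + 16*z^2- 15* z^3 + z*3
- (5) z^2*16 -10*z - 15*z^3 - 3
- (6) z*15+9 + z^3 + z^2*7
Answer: 5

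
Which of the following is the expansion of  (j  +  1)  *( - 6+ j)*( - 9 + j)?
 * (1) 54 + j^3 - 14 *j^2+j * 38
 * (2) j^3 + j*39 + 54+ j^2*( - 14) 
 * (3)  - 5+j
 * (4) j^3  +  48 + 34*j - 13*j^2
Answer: 2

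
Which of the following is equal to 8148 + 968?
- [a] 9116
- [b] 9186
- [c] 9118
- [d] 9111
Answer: a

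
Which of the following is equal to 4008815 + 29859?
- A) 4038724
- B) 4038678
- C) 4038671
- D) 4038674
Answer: D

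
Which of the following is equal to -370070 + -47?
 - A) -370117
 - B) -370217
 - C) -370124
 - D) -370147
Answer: A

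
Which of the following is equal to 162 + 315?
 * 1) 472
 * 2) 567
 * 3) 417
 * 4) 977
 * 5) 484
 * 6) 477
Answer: 6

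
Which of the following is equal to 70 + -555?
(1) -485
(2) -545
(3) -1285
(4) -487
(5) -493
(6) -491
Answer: 1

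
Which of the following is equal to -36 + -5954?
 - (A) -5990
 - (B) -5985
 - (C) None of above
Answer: A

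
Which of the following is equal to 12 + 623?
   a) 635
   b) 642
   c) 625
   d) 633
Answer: a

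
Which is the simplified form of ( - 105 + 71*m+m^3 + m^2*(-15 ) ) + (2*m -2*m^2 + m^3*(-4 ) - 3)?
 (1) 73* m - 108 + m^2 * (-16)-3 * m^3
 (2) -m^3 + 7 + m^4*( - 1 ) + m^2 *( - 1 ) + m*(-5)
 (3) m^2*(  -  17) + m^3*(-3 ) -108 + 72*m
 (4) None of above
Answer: 4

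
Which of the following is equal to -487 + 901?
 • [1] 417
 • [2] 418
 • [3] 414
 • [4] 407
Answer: 3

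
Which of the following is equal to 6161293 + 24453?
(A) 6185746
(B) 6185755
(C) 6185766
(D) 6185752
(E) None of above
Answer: A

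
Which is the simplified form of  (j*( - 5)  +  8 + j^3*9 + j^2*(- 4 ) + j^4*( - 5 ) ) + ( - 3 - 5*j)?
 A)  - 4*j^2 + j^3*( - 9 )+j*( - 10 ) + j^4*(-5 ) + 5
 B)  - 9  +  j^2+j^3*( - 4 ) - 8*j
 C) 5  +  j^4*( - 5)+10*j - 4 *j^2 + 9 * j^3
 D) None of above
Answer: D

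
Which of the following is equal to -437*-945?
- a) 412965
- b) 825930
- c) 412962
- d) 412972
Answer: a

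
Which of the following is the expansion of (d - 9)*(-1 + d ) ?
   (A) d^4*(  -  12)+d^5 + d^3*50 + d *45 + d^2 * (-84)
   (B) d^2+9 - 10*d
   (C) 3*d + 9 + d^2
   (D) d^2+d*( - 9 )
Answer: B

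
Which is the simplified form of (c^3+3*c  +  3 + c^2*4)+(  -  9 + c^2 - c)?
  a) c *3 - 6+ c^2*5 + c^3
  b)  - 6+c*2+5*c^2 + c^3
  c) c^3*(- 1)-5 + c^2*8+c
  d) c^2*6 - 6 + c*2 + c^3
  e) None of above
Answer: b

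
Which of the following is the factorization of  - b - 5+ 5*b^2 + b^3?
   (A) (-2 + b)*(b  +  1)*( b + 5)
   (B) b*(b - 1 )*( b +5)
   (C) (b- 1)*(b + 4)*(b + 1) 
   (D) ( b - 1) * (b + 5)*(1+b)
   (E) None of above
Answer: D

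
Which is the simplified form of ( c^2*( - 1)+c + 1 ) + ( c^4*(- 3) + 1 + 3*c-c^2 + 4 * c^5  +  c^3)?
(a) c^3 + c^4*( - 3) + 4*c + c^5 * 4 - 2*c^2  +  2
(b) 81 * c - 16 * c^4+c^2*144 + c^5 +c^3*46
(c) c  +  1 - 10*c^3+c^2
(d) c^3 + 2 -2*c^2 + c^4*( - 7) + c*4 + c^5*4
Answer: a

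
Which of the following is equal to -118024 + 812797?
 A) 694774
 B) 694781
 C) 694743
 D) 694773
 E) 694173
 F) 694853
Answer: D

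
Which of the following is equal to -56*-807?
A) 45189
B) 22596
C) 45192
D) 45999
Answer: C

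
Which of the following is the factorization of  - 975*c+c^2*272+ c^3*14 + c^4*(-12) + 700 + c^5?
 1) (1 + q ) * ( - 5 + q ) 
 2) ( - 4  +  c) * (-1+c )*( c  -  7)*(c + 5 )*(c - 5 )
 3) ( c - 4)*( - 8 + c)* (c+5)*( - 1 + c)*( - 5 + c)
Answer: 2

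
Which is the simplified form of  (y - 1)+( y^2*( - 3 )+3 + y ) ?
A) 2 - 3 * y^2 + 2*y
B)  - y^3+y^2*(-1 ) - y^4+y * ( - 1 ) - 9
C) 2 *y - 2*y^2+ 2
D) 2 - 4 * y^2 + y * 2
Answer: A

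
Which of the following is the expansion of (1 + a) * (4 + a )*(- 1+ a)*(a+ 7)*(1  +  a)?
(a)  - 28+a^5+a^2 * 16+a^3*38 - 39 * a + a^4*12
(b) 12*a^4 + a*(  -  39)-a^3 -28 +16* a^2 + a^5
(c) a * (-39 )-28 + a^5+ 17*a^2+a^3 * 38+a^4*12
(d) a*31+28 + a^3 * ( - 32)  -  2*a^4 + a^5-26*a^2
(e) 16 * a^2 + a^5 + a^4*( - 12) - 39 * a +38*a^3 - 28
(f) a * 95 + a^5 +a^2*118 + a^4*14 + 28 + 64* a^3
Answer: a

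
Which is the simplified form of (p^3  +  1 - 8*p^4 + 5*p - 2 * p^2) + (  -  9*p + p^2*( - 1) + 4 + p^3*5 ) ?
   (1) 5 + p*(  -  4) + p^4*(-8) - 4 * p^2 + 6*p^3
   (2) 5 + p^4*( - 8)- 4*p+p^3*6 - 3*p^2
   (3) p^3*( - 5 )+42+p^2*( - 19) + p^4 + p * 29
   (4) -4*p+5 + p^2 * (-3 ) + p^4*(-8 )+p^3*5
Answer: 2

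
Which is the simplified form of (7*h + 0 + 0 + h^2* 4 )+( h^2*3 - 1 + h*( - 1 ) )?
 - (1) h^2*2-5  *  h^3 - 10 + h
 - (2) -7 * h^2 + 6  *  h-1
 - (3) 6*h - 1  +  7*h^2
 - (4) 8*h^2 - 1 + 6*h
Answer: 3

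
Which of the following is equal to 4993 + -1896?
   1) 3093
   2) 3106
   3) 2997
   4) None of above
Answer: 4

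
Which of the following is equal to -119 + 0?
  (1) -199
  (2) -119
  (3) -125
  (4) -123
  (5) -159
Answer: 2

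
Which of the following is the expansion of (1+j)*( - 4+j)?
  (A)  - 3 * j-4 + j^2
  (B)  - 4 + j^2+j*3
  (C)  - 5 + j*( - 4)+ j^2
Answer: A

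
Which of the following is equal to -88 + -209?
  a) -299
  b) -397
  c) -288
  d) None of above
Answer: d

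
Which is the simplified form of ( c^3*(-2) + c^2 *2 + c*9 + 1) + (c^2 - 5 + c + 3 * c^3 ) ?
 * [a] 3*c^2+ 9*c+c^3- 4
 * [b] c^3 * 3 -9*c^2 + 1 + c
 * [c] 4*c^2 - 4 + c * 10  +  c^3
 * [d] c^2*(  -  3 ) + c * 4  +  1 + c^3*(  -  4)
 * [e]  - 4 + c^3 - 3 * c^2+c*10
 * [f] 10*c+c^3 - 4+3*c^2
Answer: f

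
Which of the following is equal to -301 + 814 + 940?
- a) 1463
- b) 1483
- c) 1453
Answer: c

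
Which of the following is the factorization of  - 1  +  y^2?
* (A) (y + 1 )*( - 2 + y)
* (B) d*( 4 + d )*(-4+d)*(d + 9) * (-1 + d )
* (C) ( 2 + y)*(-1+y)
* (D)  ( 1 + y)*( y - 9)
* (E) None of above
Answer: E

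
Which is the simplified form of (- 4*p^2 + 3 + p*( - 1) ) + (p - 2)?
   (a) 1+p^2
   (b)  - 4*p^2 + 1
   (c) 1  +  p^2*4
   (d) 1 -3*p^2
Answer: b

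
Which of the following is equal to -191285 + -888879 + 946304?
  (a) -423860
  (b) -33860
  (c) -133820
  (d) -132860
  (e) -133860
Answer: e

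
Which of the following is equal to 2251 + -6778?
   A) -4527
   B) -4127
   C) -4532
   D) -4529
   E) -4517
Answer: A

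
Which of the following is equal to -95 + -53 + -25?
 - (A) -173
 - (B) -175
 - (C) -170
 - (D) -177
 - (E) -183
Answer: A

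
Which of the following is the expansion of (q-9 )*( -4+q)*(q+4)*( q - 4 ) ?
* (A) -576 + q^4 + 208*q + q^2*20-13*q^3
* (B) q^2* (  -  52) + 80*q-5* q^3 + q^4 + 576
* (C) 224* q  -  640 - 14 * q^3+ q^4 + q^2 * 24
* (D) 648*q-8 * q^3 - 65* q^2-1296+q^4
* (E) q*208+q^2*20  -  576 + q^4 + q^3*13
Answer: A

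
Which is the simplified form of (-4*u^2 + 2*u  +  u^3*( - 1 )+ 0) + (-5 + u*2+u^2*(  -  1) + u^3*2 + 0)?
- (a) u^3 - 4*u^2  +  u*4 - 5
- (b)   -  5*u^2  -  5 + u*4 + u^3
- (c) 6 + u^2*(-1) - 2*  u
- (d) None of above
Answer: b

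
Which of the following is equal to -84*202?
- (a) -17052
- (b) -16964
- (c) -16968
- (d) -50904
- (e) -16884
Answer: c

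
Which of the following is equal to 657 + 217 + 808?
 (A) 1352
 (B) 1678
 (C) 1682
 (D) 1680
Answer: C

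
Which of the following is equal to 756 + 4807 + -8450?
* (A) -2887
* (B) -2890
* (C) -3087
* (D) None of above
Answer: A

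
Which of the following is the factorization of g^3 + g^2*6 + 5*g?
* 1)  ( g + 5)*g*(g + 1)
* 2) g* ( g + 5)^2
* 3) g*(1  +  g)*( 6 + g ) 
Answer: 1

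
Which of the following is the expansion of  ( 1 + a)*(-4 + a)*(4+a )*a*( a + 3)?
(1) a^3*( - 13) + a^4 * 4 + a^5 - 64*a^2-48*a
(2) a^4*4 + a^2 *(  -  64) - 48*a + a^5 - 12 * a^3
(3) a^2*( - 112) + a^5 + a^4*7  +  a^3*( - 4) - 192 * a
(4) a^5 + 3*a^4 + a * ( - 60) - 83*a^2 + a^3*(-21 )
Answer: 1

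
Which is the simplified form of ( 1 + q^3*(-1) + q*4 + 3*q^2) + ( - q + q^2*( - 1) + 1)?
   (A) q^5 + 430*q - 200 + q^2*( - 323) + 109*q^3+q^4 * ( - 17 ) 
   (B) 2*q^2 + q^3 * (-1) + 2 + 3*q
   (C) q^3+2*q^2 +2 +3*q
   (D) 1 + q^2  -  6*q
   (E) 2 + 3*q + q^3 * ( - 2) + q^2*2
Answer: B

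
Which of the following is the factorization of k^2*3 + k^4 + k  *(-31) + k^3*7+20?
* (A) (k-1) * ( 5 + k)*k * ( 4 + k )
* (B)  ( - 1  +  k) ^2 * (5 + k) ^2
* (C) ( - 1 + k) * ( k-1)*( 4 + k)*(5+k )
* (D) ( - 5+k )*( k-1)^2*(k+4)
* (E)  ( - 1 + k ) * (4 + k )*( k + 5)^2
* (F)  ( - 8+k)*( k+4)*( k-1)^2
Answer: C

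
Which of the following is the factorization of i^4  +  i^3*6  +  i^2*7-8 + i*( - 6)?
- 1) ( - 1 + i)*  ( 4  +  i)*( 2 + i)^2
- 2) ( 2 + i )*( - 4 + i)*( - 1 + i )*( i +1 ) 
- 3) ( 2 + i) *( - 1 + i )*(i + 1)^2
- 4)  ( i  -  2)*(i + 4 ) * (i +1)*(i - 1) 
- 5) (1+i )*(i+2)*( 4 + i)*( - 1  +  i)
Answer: 5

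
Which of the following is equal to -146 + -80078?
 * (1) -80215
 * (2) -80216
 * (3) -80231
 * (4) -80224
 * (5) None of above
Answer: 4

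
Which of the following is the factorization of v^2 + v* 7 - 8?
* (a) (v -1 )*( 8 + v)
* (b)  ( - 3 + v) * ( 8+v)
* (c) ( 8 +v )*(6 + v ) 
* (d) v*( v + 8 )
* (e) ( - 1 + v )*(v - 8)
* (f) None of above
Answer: a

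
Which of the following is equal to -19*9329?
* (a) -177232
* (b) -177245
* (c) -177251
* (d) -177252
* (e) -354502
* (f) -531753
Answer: c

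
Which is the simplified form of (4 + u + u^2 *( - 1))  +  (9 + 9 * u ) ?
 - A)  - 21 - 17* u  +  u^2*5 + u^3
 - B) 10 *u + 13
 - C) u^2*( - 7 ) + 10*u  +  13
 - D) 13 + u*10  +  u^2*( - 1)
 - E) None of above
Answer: D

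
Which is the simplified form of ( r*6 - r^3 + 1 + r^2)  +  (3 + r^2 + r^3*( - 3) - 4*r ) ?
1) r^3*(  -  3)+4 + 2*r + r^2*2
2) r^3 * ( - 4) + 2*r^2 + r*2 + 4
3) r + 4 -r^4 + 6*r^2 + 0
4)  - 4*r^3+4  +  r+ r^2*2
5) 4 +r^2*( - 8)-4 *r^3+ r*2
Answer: 2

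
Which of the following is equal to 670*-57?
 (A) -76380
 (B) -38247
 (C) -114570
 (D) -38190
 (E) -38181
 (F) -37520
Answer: D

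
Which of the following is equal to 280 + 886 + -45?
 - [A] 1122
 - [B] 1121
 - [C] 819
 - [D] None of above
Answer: B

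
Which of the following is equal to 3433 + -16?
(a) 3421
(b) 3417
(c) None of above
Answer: b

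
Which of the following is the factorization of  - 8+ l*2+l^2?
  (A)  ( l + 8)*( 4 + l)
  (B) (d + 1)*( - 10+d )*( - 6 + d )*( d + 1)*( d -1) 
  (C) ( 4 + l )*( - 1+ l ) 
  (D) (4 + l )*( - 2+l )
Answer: D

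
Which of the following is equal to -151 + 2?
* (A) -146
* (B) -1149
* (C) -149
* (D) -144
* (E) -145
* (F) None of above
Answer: C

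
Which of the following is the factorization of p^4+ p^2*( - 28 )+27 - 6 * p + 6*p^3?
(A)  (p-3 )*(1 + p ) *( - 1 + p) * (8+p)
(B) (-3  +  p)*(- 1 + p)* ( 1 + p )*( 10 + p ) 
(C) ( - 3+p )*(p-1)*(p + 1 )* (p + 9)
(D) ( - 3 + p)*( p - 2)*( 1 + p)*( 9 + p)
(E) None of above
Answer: C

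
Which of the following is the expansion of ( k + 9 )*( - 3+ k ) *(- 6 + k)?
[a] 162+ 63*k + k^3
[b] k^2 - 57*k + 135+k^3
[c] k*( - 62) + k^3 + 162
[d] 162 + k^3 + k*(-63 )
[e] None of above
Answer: d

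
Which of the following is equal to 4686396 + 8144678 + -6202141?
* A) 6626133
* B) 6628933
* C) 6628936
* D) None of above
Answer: B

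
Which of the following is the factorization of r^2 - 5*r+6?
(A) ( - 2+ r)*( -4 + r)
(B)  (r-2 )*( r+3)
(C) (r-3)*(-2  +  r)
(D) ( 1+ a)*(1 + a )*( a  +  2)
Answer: C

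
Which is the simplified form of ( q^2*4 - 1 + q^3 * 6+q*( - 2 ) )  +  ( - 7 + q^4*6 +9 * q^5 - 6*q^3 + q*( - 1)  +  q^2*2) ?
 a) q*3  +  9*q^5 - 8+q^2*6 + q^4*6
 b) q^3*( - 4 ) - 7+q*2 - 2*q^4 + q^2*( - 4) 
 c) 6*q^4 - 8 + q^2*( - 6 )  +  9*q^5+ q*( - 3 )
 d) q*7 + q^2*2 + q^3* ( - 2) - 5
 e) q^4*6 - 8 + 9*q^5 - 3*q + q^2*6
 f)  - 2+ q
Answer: e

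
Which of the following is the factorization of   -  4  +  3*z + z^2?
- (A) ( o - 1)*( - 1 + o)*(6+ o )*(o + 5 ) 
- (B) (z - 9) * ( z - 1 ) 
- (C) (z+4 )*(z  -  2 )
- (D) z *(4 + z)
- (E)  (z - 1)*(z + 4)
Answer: E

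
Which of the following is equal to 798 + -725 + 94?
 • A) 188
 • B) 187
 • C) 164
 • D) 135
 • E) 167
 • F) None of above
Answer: E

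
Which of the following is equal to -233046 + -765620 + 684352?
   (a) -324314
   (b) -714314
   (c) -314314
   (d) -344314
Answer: c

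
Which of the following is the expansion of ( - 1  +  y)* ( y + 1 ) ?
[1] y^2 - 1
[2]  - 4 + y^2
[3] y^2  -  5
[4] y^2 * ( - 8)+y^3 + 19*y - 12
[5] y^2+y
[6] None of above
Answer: 1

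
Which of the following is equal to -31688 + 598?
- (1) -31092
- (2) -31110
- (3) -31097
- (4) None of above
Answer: 4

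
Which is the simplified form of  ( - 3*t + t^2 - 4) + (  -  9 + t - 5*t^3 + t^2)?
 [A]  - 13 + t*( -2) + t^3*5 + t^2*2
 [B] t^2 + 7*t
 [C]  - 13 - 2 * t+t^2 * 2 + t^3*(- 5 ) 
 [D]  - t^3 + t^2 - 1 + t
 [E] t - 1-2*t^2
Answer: C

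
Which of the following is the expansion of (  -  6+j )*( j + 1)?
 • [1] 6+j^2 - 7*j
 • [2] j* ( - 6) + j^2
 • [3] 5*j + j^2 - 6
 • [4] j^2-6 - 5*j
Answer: 4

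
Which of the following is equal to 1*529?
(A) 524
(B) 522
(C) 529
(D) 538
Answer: C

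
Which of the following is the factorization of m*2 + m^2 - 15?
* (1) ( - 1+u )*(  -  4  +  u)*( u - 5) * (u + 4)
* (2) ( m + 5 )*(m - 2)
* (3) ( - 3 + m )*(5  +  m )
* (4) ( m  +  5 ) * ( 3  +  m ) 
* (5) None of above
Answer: 3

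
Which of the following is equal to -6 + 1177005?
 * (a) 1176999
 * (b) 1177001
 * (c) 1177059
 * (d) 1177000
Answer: a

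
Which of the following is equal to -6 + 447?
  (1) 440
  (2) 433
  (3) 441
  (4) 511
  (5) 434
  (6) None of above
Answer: 3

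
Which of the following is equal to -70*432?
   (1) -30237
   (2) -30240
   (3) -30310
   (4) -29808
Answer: 2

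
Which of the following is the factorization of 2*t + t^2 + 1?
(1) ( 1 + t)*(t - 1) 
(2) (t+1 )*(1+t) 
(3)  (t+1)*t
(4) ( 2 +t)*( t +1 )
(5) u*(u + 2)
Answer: 2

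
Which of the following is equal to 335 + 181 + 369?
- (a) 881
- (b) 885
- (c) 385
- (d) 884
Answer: b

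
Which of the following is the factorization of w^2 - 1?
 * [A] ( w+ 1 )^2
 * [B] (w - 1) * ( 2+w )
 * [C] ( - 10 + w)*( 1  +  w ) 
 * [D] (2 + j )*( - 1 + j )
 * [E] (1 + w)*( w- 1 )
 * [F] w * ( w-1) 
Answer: E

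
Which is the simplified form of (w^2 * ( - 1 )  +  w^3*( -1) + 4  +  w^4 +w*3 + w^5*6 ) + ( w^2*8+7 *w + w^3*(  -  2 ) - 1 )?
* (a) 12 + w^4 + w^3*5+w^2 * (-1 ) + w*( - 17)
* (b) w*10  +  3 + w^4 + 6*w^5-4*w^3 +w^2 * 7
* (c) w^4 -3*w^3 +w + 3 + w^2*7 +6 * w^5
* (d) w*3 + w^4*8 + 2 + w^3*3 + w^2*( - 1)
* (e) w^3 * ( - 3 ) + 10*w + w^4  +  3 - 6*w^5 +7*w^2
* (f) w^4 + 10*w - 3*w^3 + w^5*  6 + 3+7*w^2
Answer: f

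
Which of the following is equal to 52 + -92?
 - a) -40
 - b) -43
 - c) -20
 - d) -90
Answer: a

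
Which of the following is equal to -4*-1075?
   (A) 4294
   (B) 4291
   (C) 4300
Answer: C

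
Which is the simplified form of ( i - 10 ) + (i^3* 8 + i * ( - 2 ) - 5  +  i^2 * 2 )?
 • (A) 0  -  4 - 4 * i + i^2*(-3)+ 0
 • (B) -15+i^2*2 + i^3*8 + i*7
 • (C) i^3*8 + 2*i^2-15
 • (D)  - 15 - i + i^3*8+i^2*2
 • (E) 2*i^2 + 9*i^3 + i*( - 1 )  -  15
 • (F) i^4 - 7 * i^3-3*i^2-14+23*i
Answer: D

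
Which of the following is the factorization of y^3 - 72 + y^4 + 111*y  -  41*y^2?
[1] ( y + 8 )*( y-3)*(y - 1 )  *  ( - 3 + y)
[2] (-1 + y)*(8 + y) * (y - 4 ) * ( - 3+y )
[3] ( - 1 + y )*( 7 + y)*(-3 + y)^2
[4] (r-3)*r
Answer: 1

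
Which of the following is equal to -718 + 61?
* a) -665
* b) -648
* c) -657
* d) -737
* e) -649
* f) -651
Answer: c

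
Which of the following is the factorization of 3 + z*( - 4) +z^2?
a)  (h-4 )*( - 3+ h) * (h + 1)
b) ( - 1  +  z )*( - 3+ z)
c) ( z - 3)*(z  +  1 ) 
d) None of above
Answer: b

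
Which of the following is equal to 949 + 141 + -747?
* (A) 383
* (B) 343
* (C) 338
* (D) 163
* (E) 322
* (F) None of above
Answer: B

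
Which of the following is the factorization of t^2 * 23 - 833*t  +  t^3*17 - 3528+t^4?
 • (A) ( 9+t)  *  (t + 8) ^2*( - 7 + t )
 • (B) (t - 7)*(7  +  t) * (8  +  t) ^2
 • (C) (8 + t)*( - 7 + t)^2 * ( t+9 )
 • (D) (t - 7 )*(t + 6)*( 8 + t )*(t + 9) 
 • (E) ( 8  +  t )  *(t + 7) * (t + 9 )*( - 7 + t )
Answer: E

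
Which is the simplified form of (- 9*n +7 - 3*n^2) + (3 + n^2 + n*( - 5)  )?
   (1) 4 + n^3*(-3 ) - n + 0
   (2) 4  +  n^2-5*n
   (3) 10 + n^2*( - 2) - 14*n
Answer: 3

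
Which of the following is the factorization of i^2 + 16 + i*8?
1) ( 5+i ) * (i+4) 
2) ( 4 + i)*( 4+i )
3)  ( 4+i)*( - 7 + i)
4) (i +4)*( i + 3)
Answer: 2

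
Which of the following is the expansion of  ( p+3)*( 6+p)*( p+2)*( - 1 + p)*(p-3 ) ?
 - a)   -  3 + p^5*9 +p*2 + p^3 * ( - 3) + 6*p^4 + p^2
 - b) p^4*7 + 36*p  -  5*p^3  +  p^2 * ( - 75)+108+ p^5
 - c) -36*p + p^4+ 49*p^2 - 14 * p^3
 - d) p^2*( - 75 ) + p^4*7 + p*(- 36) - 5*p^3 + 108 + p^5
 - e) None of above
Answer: d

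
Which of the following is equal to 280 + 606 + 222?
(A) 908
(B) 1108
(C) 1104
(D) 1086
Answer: B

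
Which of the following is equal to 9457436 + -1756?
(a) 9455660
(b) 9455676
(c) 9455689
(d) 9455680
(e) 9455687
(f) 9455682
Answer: d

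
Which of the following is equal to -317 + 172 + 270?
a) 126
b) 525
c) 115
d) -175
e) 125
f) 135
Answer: e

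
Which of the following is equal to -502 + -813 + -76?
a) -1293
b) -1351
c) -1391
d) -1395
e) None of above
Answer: c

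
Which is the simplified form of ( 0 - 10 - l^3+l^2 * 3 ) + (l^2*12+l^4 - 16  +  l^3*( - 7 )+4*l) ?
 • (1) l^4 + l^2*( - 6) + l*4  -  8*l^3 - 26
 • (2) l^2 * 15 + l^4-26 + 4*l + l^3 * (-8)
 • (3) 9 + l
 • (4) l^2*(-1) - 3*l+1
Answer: 2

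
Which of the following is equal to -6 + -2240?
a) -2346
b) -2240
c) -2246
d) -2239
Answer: c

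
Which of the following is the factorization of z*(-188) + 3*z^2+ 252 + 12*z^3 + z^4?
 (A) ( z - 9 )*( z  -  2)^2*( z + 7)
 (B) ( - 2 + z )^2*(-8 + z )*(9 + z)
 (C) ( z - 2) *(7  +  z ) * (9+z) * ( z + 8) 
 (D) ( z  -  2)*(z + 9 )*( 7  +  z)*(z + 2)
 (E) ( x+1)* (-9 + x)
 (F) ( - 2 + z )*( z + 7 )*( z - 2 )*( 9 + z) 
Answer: F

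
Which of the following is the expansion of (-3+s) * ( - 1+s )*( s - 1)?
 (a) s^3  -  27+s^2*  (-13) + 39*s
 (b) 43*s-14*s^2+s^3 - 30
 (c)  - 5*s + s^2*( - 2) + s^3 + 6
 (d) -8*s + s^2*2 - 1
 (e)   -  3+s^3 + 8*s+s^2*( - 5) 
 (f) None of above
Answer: f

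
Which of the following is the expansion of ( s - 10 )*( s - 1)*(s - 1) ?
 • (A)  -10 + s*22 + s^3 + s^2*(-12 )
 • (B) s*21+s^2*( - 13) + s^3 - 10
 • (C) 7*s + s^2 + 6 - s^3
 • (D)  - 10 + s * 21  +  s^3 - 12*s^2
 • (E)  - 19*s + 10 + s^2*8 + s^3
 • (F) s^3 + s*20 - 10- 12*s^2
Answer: D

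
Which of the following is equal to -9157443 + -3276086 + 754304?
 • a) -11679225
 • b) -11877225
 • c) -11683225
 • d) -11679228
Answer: a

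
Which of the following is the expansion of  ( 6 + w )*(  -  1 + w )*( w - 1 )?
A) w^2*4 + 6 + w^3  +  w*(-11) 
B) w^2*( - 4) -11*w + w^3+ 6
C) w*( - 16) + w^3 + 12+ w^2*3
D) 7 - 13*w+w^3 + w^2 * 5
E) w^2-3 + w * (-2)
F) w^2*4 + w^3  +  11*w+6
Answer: A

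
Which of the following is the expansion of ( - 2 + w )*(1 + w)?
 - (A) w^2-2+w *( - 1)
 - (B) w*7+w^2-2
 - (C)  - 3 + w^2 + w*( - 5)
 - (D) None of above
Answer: A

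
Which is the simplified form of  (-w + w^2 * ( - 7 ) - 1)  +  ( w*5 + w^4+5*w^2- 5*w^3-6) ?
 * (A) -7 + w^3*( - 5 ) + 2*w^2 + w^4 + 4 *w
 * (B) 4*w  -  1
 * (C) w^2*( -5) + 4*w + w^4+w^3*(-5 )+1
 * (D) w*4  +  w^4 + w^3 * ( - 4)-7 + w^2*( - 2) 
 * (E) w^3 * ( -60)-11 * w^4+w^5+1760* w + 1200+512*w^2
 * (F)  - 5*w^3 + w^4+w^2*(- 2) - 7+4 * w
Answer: F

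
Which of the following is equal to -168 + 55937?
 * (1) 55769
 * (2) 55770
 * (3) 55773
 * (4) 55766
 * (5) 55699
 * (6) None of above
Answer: 1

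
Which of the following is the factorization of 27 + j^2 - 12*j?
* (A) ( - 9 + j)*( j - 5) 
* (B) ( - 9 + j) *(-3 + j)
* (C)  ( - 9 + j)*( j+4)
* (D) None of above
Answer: B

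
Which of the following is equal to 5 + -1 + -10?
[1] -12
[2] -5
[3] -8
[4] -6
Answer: 4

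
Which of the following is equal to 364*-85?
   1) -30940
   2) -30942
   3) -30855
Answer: 1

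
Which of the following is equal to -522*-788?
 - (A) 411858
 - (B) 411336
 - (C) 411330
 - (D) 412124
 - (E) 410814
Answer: B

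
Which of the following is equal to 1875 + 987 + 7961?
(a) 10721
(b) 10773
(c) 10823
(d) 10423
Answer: c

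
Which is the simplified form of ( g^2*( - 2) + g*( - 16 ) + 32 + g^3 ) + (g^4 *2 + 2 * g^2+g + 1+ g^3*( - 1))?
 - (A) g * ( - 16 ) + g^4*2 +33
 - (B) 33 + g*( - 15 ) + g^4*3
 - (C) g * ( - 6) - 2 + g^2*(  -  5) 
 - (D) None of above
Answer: D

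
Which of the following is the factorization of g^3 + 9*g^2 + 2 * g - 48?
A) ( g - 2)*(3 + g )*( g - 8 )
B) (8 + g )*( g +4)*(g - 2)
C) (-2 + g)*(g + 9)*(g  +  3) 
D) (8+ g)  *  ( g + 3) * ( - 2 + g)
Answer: D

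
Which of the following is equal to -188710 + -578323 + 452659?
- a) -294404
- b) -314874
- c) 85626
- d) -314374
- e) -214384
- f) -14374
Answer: d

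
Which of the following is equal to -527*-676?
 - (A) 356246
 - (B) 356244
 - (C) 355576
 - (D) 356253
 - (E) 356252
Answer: E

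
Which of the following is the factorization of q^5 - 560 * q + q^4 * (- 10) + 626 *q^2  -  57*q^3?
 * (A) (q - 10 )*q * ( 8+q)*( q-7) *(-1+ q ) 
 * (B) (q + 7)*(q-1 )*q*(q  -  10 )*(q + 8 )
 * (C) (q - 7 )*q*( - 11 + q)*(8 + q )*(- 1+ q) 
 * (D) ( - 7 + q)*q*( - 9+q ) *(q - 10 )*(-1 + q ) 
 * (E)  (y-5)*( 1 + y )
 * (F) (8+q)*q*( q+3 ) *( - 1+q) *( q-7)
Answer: A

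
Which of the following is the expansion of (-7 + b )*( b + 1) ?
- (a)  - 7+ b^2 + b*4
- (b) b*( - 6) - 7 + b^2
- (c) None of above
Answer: b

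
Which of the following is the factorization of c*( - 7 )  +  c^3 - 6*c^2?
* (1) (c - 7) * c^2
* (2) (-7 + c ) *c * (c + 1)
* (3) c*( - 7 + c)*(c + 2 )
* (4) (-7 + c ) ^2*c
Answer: 2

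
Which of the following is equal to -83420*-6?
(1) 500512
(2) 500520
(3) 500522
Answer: 2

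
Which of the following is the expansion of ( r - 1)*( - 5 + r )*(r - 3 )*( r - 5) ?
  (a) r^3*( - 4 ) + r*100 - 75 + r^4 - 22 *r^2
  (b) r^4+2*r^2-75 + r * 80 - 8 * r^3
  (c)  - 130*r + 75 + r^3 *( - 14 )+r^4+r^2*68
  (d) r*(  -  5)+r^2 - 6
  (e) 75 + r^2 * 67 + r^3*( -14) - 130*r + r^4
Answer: c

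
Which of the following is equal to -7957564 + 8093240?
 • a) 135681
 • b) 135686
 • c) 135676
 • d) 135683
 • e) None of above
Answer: c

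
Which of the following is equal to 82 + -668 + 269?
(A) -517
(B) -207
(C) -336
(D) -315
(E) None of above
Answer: E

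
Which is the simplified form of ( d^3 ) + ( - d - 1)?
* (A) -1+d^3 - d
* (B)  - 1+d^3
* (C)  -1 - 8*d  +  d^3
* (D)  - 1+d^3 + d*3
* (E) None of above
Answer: A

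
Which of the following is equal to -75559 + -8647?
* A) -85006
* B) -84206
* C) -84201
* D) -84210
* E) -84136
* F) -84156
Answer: B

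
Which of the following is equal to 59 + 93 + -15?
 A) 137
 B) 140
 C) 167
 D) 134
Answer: A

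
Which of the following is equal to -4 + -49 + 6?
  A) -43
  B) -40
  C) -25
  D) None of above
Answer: D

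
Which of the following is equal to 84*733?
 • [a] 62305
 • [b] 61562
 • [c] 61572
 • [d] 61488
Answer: c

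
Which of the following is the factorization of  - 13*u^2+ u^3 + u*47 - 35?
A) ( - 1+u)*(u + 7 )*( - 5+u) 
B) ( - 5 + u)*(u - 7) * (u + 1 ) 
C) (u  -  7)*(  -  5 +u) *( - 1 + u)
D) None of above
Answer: C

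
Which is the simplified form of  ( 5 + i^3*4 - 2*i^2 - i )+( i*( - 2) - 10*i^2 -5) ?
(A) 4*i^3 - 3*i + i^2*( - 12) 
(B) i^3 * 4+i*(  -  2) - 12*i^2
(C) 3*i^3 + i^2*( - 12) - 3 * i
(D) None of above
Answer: A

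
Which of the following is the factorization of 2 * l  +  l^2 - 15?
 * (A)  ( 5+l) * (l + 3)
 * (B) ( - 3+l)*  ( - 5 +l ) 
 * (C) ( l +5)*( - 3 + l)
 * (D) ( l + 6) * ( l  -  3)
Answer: C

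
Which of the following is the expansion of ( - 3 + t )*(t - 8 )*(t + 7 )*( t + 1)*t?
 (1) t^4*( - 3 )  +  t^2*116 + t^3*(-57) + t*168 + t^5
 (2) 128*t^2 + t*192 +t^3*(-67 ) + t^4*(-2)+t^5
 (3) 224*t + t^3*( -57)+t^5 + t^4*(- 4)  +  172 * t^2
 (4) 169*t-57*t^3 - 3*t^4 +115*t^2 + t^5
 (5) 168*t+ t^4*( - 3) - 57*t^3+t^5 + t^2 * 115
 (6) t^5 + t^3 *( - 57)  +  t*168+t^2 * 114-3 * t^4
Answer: 5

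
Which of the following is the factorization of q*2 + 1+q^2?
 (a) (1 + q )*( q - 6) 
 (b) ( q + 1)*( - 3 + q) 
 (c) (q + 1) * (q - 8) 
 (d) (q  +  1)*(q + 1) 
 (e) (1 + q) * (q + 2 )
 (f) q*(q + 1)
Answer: d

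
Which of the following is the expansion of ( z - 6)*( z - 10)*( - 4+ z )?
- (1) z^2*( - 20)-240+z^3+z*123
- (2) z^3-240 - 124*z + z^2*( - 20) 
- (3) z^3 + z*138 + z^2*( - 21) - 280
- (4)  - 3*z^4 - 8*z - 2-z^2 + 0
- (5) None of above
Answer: 5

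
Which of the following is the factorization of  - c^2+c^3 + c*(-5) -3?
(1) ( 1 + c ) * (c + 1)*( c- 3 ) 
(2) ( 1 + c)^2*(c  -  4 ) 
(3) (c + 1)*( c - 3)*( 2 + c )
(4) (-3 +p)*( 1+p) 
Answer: 1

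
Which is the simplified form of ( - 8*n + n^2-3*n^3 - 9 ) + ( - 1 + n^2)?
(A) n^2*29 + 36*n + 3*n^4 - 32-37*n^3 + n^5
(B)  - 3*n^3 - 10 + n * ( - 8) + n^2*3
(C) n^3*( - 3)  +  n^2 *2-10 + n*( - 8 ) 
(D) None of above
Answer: C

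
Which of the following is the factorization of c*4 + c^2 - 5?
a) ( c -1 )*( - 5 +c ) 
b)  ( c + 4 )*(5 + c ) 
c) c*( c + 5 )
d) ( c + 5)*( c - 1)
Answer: d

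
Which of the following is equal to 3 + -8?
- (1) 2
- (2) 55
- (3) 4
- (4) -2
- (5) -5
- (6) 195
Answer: 5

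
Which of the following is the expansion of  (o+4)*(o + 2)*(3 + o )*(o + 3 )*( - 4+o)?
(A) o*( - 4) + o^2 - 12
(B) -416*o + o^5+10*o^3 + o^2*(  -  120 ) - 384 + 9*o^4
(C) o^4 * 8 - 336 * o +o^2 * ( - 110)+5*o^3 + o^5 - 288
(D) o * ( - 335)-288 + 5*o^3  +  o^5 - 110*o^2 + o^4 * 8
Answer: C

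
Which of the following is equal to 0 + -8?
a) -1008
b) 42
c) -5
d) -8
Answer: d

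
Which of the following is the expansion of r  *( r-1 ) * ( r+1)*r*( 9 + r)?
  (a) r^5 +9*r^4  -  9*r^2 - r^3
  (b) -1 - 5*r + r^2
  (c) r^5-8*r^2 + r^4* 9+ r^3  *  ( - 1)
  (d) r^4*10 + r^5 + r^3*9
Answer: a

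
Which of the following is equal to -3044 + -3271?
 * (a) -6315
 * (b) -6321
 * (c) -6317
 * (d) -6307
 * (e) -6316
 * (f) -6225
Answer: a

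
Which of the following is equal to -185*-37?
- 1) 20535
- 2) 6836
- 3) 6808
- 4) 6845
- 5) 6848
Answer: 4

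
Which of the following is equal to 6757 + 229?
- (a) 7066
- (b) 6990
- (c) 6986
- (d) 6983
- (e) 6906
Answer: c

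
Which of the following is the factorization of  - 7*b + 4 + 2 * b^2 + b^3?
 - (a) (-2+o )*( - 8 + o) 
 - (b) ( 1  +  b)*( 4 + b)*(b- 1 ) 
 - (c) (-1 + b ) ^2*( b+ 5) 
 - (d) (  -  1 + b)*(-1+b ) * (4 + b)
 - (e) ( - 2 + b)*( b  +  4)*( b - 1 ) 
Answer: d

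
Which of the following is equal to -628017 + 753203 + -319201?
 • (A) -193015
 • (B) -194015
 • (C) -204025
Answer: B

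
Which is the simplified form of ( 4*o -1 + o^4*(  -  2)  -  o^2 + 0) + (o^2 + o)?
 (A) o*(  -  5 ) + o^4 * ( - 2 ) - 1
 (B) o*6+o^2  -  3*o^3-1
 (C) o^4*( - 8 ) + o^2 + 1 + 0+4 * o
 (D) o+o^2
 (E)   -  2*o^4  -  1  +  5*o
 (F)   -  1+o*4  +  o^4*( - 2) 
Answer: E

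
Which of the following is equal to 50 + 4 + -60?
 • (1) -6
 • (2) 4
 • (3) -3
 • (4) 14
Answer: 1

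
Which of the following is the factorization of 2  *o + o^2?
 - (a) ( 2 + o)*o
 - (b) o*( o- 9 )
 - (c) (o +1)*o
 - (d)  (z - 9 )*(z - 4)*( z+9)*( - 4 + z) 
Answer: a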